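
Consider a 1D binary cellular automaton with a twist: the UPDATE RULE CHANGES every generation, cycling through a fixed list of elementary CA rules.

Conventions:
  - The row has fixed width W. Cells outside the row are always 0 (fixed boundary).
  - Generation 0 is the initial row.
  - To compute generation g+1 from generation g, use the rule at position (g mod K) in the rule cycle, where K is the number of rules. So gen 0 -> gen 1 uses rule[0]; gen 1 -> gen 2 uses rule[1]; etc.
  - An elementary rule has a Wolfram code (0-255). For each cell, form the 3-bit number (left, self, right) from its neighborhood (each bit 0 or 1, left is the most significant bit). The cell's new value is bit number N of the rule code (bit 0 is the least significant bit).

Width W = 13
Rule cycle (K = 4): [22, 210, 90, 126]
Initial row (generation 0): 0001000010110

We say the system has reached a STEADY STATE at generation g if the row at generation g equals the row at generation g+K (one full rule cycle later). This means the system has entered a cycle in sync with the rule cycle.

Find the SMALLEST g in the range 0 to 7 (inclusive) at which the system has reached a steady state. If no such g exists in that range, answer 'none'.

Gen 0: 0001000010110
Gen 1 (rule 22): 0011100110001
Gen 2 (rule 210): 0101111011010
Gen 3 (rule 90): 1001001011001
Gen 4 (rule 126): 1111111111111
Gen 5 (rule 22): 0000000000000
Gen 6 (rule 210): 0000000000000
Gen 7 (rule 90): 0000000000000
Gen 8 (rule 126): 0000000000000
Gen 9 (rule 22): 0000000000000
Gen 10 (rule 210): 0000000000000
Gen 11 (rule 90): 0000000000000

Answer: 5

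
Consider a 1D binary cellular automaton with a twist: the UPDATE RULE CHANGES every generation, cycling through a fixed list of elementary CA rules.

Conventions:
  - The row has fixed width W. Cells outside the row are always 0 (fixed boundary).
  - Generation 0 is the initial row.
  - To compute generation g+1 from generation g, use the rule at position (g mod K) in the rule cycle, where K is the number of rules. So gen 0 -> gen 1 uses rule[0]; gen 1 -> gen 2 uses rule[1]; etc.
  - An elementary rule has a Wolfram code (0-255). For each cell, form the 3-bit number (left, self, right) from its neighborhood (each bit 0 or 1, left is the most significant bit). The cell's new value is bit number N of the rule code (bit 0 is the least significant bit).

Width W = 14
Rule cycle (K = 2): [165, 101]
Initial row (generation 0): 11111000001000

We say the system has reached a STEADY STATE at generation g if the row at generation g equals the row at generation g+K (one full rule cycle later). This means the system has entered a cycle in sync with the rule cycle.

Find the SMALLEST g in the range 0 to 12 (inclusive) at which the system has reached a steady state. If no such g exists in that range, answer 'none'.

Gen 0: 11111000001000
Gen 1 (rule 165): 01110011101011
Gen 2 (rule 101): 00010000111101
Gen 3 (rule 165): 11010110011011
Gen 4 (rule 101): 01111010001101
Gen 5 (rule 165): 00110110100011
Gen 6 (rule 101): 10011011101001
Gen 7 (rule 165): 10000101011001
Gen 8 (rule 101): 10110111101001
Gen 9 (rule 165): 11001011011001
Gen 10 (rule 101): 01001101101001
Gen 11 (rule 165): 01000010011001
Gen 12 (rule 101): 01011010001001
Gen 13 (rule 165): 01100110101001
Gen 14 (rule 101): 00100011111001

Answer: none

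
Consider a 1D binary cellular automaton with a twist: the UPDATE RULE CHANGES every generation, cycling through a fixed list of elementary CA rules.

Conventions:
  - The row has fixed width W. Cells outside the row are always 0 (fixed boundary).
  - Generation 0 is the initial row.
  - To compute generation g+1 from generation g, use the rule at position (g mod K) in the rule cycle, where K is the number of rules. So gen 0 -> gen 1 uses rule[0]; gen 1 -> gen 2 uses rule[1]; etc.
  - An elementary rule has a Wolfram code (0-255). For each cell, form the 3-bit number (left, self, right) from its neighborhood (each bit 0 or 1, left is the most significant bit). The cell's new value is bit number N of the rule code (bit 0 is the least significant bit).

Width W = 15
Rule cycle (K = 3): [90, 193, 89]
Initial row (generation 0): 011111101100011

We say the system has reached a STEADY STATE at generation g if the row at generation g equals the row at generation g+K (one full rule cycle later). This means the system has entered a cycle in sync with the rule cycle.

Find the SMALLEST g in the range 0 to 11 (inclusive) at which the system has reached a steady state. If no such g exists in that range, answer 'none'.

Gen 0: 011111101100011
Gen 1 (rule 90): 110000101110111
Gen 2 (rule 193): 010110000110011
Gen 3 (rule 89): 000111110111011
Gen 4 (rule 90): 001100010101011
Gen 5 (rule 193): 100101000000001
Gen 6 (rule 89): 010000111111100
Gen 7 (rule 90): 101001100000110
Gen 8 (rule 193): 000000101110010
Gen 9 (rule 89): 111110001011001
Gen 10 (rule 90): 100011010011110
Gen 11 (rule 193): 001001000001110
Gen 12 (rule 89): 100100111101011
Gen 13 (rule 90): 011011100100011
Gen 14 (rule 193): 001001100001001

Answer: none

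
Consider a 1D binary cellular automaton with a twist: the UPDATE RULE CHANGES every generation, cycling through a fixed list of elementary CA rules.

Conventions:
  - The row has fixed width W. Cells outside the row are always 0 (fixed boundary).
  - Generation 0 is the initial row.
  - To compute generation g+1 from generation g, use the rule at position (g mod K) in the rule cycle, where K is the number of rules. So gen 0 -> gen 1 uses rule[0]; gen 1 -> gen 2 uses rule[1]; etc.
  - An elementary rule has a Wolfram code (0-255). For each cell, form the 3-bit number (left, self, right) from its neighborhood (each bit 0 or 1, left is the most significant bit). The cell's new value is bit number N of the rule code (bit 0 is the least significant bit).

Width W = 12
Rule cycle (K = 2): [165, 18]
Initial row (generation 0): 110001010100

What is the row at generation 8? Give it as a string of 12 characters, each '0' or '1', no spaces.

Gen 0: 110001010100
Gen 1 (rule 165): 000101111101
Gen 2 (rule 18): 001000000000
Gen 3 (rule 165): 101011111111
Gen 4 (rule 18): 000000000000
Gen 5 (rule 165): 111111111111
Gen 6 (rule 18): 000000000000
Gen 7 (rule 165): 111111111111
Gen 8 (rule 18): 000000000000

Answer: 000000000000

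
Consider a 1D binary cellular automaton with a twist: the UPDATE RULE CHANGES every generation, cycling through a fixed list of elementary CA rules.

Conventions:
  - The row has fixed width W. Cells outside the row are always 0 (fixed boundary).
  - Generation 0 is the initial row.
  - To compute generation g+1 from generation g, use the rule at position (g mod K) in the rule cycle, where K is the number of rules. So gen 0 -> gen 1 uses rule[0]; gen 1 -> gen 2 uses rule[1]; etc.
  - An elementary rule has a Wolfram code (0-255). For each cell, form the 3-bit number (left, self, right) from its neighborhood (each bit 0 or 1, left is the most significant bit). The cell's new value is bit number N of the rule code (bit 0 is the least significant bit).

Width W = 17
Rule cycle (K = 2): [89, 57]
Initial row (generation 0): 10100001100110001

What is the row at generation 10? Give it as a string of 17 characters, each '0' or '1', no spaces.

Gen 0: 10100001100110001
Gen 1 (rule 89): 00011101110111100
Gen 2 (rule 57): 11010011001100011
Gen 3 (rule 89): 11001011101111011
Gen 4 (rule 57): 10100110011000110
Gen 5 (rule 89): 00010111011110111
Gen 6 (rule 57): 11001100110001100
Gen 7 (rule 89): 11101110111101111
Gen 8 (rule 57): 10011001100011000
Gen 9 (rule 89): 01011101111011111
Gen 10 (rule 57): 00110011000110000

Answer: 00110011000110000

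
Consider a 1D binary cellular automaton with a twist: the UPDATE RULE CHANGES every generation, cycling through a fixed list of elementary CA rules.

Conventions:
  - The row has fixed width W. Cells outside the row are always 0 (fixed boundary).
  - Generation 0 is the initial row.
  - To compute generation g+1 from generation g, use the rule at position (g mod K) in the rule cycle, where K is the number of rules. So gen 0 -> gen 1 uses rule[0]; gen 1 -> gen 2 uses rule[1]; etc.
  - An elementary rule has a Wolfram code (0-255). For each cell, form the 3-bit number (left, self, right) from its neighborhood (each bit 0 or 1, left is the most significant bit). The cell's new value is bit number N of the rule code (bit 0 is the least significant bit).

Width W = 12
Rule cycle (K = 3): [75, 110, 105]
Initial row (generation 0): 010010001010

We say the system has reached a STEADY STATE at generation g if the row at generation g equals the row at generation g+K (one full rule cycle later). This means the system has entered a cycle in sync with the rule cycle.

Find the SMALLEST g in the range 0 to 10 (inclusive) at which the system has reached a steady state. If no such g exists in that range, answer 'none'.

Answer: none

Derivation:
Gen 0: 010010001010
Gen 1 (rule 75): 100100110000
Gen 2 (rule 110): 101101110000
Gen 3 (rule 105): 011111010111
Gen 4 (rule 75): 110001000101
Gen 5 (rule 110): 110011001111
Gen 6 (rule 105): 110011001001
Gen 7 (rule 75): 110111010010
Gen 8 (rule 110): 111101110110
Gen 9 (rule 105): 100111011110
Gen 10 (rule 75): 001101010010
Gen 11 (rule 110): 011111110110
Gen 12 (rule 105): 010000011110
Gen 13 (rule 75): 100111110010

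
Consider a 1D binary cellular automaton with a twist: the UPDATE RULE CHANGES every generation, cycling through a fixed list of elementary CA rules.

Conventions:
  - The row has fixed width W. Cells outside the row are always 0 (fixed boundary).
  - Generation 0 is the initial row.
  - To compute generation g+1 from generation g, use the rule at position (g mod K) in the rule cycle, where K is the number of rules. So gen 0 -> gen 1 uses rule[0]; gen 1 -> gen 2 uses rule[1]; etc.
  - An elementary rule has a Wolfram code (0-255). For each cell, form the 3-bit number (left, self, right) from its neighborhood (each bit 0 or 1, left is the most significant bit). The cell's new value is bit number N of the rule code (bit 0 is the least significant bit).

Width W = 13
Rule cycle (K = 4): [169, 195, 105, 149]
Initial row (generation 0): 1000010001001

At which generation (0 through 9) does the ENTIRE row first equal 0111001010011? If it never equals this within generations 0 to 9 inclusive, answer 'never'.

Gen 0: 1000010001001
Gen 1 (rule 169): 0011000100000
Gen 2 (rule 195): 1101011001111
Gen 3 (rule 105): 1110111001001
Gen 4 (rule 149): 0100010101101
Gen 5 (rule 169): 0001001011010
Gen 6 (rule 195): 1110010001000
Gen 7 (rule 105): 1010000100011
Gen 8 (rule 149): 1011110111000
Gen 9 (rule 169): 0111101110011

Answer: never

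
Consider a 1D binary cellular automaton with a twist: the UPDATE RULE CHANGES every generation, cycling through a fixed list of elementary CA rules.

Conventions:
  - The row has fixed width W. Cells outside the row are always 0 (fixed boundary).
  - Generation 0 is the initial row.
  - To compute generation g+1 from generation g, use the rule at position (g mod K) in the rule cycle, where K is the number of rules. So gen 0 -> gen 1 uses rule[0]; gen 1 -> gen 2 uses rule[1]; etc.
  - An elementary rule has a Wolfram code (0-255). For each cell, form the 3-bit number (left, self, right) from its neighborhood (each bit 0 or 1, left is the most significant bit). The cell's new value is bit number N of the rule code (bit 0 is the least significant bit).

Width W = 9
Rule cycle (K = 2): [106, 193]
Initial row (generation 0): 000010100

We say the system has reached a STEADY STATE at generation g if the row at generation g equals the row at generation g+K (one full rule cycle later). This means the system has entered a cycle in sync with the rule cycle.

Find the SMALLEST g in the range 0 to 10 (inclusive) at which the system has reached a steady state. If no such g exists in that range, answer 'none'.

Answer: 7

Derivation:
Gen 0: 000010100
Gen 1 (rule 106): 000101000
Gen 2 (rule 193): 110000011
Gen 3 (rule 106): 110000111
Gen 4 (rule 193): 010110011
Gen 5 (rule 106): 101110111
Gen 6 (rule 193): 000110011
Gen 7 (rule 106): 001110111
Gen 8 (rule 193): 100110011
Gen 9 (rule 106): 001110111
Gen 10 (rule 193): 100110011
Gen 11 (rule 106): 001110111
Gen 12 (rule 193): 100110011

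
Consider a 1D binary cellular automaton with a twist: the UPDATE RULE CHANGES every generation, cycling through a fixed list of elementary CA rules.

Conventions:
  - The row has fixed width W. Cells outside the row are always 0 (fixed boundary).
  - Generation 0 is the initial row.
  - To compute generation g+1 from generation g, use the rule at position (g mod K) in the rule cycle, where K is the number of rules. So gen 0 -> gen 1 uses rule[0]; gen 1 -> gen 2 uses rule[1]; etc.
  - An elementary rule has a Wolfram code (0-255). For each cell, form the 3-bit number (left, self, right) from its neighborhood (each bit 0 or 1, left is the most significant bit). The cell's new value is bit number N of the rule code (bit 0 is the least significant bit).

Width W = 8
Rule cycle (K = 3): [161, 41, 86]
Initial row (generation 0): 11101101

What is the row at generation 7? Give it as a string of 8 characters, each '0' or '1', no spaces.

Answer: 00000100

Derivation:
Gen 0: 11101101
Gen 1 (rule 161): 01010010
Gen 2 (rule 41): 00100000
Gen 3 (rule 86): 01110000
Gen 4 (rule 161): 00100111
Gen 5 (rule 41): 10000100
Gen 6 (rule 86): 11001110
Gen 7 (rule 161): 00000100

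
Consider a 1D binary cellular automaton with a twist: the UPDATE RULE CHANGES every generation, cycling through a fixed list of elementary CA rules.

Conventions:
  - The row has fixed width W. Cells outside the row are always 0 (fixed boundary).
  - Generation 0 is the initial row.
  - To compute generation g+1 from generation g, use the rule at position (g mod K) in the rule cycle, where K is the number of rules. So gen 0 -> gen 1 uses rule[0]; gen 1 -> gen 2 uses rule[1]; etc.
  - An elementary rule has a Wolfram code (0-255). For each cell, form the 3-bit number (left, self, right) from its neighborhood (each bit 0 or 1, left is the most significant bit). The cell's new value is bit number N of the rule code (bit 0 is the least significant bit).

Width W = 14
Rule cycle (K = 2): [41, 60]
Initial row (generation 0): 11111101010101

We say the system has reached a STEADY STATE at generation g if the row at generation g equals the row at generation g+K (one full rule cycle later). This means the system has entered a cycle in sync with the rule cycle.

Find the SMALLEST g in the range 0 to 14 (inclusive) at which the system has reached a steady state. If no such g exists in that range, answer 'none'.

Gen 0: 11111101010101
Gen 1 (rule 41): 10000010101010
Gen 2 (rule 60): 11000011111111
Gen 3 (rule 41): 10011010000000
Gen 4 (rule 60): 11010111000000
Gen 5 (rule 41): 10101100011111
Gen 6 (rule 60): 11111010010000
Gen 7 (rule 41): 10000100000111
Gen 8 (rule 60): 11000110000100
Gen 9 (rule 41): 10010100110001
Gen 10 (rule 60): 11011110101001
Gen 11 (rule 41): 10110001010000
Gen 12 (rule 60): 11101001111000
Gen 13 (rule 41): 10010001000011
Gen 14 (rule 60): 11011001100010
Gen 15 (rule 41): 10110001001000
Gen 16 (rule 60): 11101001101100

Answer: none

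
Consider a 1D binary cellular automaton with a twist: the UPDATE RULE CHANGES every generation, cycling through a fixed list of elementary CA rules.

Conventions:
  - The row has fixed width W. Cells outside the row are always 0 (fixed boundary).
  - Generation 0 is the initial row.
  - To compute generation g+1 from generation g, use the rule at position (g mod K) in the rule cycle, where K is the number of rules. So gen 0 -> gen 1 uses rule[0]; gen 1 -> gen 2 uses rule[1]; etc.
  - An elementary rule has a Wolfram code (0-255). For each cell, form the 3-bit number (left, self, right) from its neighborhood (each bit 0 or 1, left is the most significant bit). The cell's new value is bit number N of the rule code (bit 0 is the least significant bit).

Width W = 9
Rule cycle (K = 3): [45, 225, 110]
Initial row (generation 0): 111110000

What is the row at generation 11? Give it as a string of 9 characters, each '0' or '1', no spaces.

Answer: 010101011

Derivation:
Gen 0: 111110000
Gen 1 (rule 45): 100000111
Gen 2 (rule 225): 001110011
Gen 3 (rule 110): 011010111
Gen 4 (rule 45): 010111100
Gen 5 (rule 225): 001011101
Gen 6 (rule 110): 011110111
Gen 7 (rule 45): 010001100
Gen 8 (rule 225): 000100101
Gen 9 (rule 110): 001101111
Gen 10 (rule 45): 101011000
Gen 11 (rule 225): 010101011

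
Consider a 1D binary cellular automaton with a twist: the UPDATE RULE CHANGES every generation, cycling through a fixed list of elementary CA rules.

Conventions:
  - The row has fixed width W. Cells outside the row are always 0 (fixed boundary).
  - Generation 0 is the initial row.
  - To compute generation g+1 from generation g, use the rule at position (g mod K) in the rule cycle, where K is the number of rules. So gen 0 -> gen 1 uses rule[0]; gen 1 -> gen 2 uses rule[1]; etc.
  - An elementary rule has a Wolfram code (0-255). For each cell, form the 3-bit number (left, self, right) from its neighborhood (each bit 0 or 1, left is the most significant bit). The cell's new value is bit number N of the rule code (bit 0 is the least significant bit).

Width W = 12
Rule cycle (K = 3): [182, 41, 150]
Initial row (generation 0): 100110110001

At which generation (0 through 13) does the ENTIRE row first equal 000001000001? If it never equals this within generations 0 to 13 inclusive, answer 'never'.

Answer: never

Derivation:
Gen 0: 100110110001
Gen 1 (rule 182): 111001001011
Gen 2 (rule 41): 100000000110
Gen 3 (rule 150): 110000001001
Gen 4 (rule 182): 001000011111
Gen 5 (rule 41): 100011010000
Gen 6 (rule 150): 110100011000
Gen 7 (rule 182): 001110100100
Gen 8 (rule 41): 101001000001
Gen 9 (rule 150): 101111100011
Gen 10 (rule 182): 110111010100
Gen 11 (rule 41): 101100101001
Gen 12 (rule 150): 100011101111
Gen 13 (rule 182): 110101010110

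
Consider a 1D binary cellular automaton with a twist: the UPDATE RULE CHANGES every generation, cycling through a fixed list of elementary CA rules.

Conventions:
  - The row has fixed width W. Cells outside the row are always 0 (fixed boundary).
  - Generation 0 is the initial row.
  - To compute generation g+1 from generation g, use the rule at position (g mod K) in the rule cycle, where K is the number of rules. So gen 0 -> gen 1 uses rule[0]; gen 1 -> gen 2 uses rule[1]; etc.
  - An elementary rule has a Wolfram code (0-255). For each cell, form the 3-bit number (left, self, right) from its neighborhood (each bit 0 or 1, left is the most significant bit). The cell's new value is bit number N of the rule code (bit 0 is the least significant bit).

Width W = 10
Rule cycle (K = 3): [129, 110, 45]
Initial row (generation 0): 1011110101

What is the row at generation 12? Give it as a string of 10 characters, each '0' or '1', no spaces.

Answer: 1000101010

Derivation:
Gen 0: 1011110101
Gen 1 (rule 129): 0001100000
Gen 2 (rule 110): 0011100000
Gen 3 (rule 45): 1010001111
Gen 4 (rule 129): 0000100110
Gen 5 (rule 110): 0001101110
Gen 6 (rule 45): 1101011000
Gen 7 (rule 129): 0000000011
Gen 8 (rule 110): 0000000111
Gen 9 (rule 45): 1111110100
Gen 10 (rule 129): 0111100001
Gen 11 (rule 110): 1100100011
Gen 12 (rule 45): 1000101010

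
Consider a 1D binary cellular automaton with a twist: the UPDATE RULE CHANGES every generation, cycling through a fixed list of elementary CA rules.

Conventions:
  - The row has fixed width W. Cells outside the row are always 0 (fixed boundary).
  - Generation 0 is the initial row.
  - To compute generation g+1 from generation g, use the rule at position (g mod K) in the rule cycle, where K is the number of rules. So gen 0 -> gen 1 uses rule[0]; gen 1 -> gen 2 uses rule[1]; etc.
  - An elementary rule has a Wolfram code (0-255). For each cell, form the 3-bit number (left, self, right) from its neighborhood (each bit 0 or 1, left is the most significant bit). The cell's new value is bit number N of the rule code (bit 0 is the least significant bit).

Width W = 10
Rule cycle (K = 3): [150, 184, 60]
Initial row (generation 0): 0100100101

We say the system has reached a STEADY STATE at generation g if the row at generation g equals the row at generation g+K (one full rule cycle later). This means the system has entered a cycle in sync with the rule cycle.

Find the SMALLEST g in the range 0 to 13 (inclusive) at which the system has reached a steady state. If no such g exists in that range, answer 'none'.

Gen 0: 0100100101
Gen 1 (rule 150): 1111111101
Gen 2 (rule 184): 1111111010
Gen 3 (rule 60): 1000000111
Gen 4 (rule 150): 1100001010
Gen 5 (rule 184): 1010000101
Gen 6 (rule 60): 1111000111
Gen 7 (rule 150): 0110101010
Gen 8 (rule 184): 0101010101
Gen 9 (rule 60): 0111111111
Gen 10 (rule 150): 1011111110
Gen 11 (rule 184): 0111111101
Gen 12 (rule 60): 0100000011
Gen 13 (rule 150): 1110000100
Gen 14 (rule 184): 1101000010
Gen 15 (rule 60): 1011100011
Gen 16 (rule 150): 1001010100

Answer: none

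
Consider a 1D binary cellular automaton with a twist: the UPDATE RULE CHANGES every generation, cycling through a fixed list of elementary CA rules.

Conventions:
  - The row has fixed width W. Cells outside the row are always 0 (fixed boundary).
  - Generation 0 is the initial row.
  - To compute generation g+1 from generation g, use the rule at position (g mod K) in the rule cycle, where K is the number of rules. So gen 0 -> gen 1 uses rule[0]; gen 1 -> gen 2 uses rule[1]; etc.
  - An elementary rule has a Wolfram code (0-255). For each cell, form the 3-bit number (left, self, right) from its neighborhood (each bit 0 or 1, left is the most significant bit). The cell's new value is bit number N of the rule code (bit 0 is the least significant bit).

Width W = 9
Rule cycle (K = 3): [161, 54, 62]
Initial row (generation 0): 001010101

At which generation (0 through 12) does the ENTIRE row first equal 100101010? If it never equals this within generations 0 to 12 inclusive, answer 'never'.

Answer: 1

Derivation:
Gen 0: 001010101
Gen 1 (rule 161): 100101010
Gen 2 (rule 54): 111111111
Gen 3 (rule 62): 100000000
Gen 4 (rule 161): 001111111
Gen 5 (rule 54): 010000000
Gen 6 (rule 62): 111000000
Gen 7 (rule 161): 010011111
Gen 8 (rule 54): 111100000
Gen 9 (rule 62): 100010000
Gen 10 (rule 161): 001000111
Gen 11 (rule 54): 011101000
Gen 12 (rule 62): 110011100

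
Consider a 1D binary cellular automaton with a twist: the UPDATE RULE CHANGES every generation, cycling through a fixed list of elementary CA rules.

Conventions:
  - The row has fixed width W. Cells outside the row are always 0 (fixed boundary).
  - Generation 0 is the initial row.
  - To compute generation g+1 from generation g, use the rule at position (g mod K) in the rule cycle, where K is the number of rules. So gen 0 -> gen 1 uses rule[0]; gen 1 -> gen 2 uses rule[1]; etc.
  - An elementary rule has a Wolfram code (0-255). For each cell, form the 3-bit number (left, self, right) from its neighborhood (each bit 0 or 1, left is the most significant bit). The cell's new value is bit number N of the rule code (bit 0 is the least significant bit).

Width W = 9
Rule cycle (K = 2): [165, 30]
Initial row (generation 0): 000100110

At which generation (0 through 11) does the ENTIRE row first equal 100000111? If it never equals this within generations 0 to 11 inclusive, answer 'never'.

Answer: 3

Derivation:
Gen 0: 000100110
Gen 1 (rule 165): 110100000
Gen 2 (rule 30): 100110000
Gen 3 (rule 165): 100000111
Gen 4 (rule 30): 110001100
Gen 5 (rule 165): 000100001
Gen 6 (rule 30): 001110011
Gen 7 (rule 165): 100100000
Gen 8 (rule 30): 111110000
Gen 9 (rule 165): 011100111
Gen 10 (rule 30): 110011100
Gen 11 (rule 165): 000001001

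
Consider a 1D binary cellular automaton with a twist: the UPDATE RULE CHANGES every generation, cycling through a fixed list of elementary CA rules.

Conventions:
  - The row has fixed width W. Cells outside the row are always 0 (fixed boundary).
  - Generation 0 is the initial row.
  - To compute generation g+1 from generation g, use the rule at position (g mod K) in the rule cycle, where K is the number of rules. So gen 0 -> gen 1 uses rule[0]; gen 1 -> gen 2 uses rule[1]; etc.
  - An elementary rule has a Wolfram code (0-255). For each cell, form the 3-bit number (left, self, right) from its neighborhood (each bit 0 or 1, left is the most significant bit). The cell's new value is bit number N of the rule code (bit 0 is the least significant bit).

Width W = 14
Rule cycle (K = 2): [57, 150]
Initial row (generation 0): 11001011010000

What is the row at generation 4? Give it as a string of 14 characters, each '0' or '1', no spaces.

Gen 0: 11001011010000
Gen 1 (rule 57): 10100110101111
Gen 2 (rule 150): 10111000100110
Gen 3 (rule 57): 01100110010101
Gen 4 (rule 150): 10011001110101

Answer: 10011001110101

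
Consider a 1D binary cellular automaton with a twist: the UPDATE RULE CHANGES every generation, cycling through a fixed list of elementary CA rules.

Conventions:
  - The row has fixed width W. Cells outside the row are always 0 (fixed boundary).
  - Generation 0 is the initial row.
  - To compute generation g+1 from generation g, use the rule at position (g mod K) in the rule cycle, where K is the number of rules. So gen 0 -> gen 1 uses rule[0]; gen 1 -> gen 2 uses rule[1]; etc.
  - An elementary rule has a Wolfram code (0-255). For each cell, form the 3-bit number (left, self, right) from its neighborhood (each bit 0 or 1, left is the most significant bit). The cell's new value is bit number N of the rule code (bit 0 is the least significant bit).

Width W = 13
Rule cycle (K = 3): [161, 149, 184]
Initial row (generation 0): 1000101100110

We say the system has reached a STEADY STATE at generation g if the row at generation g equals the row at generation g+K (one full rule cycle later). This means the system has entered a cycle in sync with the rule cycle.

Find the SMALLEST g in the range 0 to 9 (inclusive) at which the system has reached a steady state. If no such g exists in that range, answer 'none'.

Answer: none

Derivation:
Gen 0: 1000101100110
Gen 1 (rule 161): 0010010000000
Gen 2 (rule 149): 1011011111111
Gen 3 (rule 184): 0110111111110
Gen 4 (rule 161): 0001011111100
Gen 5 (rule 149): 1101001111011
Gen 6 (rule 184): 1010101110110
Gen 7 (rule 161): 0101010101000
Gen 8 (rule 149): 0101010101111
Gen 9 (rule 184): 0010101011110
Gen 10 (rule 161): 1001010101100
Gen 11 (rule 149): 1101010100011
Gen 12 (rule 184): 1010101010010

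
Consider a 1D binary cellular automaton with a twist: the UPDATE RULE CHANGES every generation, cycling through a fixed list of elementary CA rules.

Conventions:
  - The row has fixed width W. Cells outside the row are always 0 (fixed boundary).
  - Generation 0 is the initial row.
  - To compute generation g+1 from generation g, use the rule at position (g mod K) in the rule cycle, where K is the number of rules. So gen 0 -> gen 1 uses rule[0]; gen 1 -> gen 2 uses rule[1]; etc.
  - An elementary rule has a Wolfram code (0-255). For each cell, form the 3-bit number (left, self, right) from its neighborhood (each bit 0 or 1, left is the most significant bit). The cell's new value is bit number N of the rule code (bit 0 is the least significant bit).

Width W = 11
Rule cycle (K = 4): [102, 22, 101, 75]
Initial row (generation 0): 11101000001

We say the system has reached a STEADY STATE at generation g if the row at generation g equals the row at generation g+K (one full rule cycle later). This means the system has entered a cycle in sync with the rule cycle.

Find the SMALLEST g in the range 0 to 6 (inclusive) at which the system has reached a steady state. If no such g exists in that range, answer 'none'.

Answer: 3

Derivation:
Gen 0: 11101000001
Gen 1 (rule 102): 00111000011
Gen 2 (rule 22): 01000100100
Gen 3 (rule 101): 01010100101
Gen 4 (rule 75): 10000001000
Gen 5 (rule 102): 10000011000
Gen 6 (rule 22): 11000100100
Gen 7 (rule 101): 01010100101
Gen 8 (rule 75): 10000001000
Gen 9 (rule 102): 10000011000
Gen 10 (rule 22): 11000100100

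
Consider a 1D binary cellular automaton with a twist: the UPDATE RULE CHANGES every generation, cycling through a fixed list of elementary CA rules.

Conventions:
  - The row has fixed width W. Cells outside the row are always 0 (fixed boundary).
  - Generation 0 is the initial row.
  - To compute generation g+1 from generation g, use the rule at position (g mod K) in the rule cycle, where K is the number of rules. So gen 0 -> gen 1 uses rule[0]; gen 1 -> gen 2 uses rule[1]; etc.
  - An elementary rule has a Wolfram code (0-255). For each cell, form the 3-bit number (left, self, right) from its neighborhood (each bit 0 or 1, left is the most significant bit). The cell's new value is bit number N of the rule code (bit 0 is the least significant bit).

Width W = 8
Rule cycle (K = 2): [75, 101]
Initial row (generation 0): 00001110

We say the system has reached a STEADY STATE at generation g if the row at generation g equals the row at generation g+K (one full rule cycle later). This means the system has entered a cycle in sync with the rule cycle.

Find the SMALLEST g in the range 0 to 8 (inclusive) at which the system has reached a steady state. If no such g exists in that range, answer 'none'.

Gen 0: 00001110
Gen 1 (rule 75): 11111010
Gen 2 (rule 101): 00001110
Gen 3 (rule 75): 11111010
Gen 4 (rule 101): 00001110
Gen 5 (rule 75): 11111010
Gen 6 (rule 101): 00001110
Gen 7 (rule 75): 11111010
Gen 8 (rule 101): 00001110
Gen 9 (rule 75): 11111010
Gen 10 (rule 101): 00001110

Answer: 0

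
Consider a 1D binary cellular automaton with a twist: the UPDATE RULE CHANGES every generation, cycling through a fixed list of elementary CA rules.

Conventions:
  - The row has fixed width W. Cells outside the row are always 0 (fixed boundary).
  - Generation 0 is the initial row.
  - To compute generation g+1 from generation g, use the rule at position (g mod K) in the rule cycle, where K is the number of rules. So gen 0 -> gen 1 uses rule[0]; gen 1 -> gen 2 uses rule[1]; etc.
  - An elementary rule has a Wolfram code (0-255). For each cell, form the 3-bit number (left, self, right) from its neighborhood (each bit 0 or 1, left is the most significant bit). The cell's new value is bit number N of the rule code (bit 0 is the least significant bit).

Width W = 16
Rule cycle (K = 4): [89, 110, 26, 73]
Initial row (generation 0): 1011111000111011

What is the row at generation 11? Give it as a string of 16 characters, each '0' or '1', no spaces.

Gen 0: 1011111000111011
Gen 1 (rule 89): 0010001110101011
Gen 2 (rule 110): 0110011011111111
Gen 3 (rule 26): 1101110010000000
Gen 4 (rule 73): 1101010000111111
Gen 5 (rule 89): 1100001110100001
Gen 6 (rule 110): 1100011011100011
Gen 7 (rule 26): 1010110010010110
Gen 8 (rule 73): 0000110000000110
Gen 9 (rule 89): 1110111111110111
Gen 10 (rule 110): 1011100000011101
Gen 11 (rule 26): 0010010000110000

Answer: 0010010000110000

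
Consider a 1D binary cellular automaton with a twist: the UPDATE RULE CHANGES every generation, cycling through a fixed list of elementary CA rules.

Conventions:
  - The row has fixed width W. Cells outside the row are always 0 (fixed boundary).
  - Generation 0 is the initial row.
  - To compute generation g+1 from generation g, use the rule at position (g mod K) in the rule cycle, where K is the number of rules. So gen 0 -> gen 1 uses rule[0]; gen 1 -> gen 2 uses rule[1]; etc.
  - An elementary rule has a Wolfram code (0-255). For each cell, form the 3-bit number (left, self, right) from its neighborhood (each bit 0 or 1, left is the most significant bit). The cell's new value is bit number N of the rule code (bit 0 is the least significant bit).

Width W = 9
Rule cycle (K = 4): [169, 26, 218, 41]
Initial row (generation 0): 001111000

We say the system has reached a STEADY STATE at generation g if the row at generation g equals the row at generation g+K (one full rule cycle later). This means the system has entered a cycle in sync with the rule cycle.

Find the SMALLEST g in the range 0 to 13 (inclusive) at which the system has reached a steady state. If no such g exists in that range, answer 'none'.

Answer: none

Derivation:
Gen 0: 001111000
Gen 1 (rule 169): 101110011
Gen 2 (rule 26): 001001110
Gen 3 (rule 218): 010111111
Gen 4 (rule 41): 001100000
Gen 5 (rule 169): 101001111
Gen 6 (rule 26): 000111000
Gen 7 (rule 218): 001111100
Gen 8 (rule 41): 101000001
Gen 9 (rule 169): 010011100
Gen 10 (rule 26): 101110010
Gen 11 (rule 218): 001111101
Gen 12 (rule 41): 101000010
Gen 13 (rule 169): 010011000
Gen 14 (rule 26): 101110100
Gen 15 (rule 218): 001110010
Gen 16 (rule 41): 101000000
Gen 17 (rule 169): 010011111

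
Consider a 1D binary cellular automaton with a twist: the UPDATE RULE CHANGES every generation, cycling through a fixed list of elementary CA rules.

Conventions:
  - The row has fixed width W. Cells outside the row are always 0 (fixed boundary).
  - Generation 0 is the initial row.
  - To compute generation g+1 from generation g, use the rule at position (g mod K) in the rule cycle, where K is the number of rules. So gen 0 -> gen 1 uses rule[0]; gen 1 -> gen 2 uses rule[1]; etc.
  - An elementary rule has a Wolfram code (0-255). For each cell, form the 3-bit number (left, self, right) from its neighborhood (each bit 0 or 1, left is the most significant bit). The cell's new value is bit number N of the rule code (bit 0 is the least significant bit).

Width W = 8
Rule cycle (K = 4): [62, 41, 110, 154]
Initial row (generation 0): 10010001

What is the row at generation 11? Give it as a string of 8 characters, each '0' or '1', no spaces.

Answer: 10001110

Derivation:
Gen 0: 10010001
Gen 1 (rule 62): 11111011
Gen 2 (rule 41): 10000110
Gen 3 (rule 110): 10001110
Gen 4 (rule 154): 01011101
Gen 5 (rule 62): 11110011
Gen 6 (rule 41): 10000010
Gen 7 (rule 110): 10000110
Gen 8 (rule 154): 01001101
Gen 9 (rule 62): 11111011
Gen 10 (rule 41): 10000110
Gen 11 (rule 110): 10001110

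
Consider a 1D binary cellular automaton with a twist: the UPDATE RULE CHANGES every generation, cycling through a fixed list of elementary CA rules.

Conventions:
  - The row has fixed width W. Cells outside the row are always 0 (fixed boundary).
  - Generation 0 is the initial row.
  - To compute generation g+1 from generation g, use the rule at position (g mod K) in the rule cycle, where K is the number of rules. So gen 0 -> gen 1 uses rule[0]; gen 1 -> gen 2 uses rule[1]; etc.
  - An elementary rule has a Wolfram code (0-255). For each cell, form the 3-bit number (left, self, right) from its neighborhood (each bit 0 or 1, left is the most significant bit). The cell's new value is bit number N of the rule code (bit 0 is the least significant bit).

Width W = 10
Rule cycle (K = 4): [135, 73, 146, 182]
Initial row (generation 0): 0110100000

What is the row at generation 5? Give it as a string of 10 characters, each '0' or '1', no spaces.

Gen 0: 0110100000
Gen 1 (rule 135): 1000101111
Gen 2 (rule 73): 0010001001
Gen 3 (rule 146): 0101010110
Gen 4 (rule 182): 1111111001
Gen 5 (rule 135): 0111110011

Answer: 0111110011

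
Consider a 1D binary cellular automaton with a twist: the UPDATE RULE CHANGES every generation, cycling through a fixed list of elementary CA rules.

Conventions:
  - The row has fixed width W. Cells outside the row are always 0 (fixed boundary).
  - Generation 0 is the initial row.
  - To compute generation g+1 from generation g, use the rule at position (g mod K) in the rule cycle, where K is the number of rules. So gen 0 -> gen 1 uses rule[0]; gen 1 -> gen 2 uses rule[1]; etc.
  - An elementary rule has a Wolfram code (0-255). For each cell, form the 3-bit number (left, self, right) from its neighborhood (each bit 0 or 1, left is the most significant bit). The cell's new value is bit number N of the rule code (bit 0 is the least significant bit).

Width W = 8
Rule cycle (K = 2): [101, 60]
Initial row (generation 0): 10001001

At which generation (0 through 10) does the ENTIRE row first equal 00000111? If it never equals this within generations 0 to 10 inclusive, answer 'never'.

Answer: 3

Derivation:
Gen 0: 10001001
Gen 1 (rule 101): 10101001
Gen 2 (rule 60): 11111101
Gen 3 (rule 101): 00000111
Gen 4 (rule 60): 00000100
Gen 5 (rule 101): 11110101
Gen 6 (rule 60): 10001111
Gen 7 (rule 101): 10100001
Gen 8 (rule 60): 11110001
Gen 9 (rule 101): 00010101
Gen 10 (rule 60): 00011111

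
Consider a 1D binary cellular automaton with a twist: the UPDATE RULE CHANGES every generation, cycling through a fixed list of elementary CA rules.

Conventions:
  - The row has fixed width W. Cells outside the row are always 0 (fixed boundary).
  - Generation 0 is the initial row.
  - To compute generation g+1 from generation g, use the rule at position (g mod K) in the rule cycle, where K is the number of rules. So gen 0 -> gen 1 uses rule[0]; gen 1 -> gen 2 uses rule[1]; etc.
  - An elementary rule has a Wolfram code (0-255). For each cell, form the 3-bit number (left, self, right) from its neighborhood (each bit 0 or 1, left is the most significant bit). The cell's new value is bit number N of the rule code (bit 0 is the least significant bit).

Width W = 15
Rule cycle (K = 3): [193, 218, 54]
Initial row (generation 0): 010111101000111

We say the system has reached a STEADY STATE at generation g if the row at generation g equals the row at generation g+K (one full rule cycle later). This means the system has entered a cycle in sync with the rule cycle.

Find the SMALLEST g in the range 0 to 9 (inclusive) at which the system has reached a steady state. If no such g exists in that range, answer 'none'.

Answer: 8

Derivation:
Gen 0: 010111101000111
Gen 1 (rule 193): 000011100010011
Gen 2 (rule 218): 000111110101111
Gen 3 (rule 54): 001000001110000
Gen 4 (rule 193): 100011100110111
Gen 5 (rule 218): 010111111110111
Gen 6 (rule 54): 111000000001000
Gen 7 (rule 193): 011011111100011
Gen 8 (rule 218): 111011111110111
Gen 9 (rule 54): 000100000001000
Gen 10 (rule 193): 110001111100011
Gen 11 (rule 218): 111011111110111
Gen 12 (rule 54): 000100000001000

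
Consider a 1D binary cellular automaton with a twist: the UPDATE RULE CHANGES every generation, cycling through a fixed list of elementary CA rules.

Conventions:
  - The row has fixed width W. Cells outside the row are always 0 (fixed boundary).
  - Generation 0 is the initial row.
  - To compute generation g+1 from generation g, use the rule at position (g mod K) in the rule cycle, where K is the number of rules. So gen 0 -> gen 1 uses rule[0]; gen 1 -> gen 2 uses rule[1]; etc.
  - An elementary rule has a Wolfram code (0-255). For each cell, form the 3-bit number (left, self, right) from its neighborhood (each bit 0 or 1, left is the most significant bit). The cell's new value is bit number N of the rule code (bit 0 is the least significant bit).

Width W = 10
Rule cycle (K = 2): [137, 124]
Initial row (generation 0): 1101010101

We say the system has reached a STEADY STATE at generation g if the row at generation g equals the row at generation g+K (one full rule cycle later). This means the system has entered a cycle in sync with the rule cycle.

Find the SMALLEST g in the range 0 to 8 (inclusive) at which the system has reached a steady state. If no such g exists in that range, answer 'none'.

Answer: 7

Derivation:
Gen 0: 1101010101
Gen 1 (rule 137): 1000000000
Gen 2 (rule 124): 1100000000
Gen 3 (rule 137): 1001111111
Gen 4 (rule 124): 1101000001
Gen 5 (rule 137): 1000011100
Gen 6 (rule 124): 1100010110
Gen 7 (rule 137): 1001000100
Gen 8 (rule 124): 1101100110
Gen 9 (rule 137): 1001000100
Gen 10 (rule 124): 1101100110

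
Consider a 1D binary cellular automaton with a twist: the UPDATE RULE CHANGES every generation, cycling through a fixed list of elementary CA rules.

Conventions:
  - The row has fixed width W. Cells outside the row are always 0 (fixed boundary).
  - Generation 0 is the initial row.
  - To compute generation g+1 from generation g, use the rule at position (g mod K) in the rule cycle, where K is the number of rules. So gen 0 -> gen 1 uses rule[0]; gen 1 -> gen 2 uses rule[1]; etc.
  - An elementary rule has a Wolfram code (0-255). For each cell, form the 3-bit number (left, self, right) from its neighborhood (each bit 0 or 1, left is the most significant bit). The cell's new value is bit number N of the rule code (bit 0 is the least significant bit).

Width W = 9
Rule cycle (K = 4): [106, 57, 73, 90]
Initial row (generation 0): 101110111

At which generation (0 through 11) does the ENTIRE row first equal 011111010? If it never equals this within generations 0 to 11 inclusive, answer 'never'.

Answer: never

Derivation:
Gen 0: 101110111
Gen 1 (rule 106): 011011101
Gen 2 (rule 57): 010110010
Gen 3 (rule 73): 000110000
Gen 4 (rule 90): 001111000
Gen 5 (rule 106): 011001000
Gen 6 (rule 57): 010100111
Gen 7 (rule 73): 000000101
Gen 8 (rule 90): 000001000
Gen 9 (rule 106): 000010000
Gen 10 (rule 57): 111001111
Gen 11 (rule 73): 101001001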